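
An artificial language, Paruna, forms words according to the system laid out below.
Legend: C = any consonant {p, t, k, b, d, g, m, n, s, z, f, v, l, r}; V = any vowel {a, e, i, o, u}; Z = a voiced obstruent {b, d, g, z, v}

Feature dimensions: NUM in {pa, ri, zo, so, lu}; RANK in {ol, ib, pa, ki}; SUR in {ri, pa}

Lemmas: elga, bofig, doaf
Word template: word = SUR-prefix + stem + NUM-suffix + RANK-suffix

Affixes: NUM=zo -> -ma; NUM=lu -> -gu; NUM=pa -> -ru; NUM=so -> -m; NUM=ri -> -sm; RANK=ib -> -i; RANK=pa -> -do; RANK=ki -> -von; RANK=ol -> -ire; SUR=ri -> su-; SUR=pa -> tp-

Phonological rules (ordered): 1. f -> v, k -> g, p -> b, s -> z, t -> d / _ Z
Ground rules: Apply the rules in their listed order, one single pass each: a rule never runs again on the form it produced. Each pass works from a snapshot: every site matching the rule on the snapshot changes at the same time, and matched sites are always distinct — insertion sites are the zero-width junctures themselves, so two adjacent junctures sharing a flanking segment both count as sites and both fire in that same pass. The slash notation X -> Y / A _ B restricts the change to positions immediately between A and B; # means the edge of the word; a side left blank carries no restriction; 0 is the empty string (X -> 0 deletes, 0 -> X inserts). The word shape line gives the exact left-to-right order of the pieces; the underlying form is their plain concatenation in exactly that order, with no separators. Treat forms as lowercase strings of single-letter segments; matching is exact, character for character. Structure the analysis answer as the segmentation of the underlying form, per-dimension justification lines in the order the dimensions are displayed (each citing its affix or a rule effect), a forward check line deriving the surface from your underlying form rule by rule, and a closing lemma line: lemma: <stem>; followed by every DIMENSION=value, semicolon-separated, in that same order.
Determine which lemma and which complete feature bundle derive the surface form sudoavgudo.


underlying: su-doaf-gu-do
NUM=lu - signalled by the affix -gu
RANK=pa - signalled by the affix -do
SUR=ri - signalled by the affix su-
check: sudoafgudo -> sudoavgudo
lemma: doaf; NUM=lu; RANK=pa; SUR=ri


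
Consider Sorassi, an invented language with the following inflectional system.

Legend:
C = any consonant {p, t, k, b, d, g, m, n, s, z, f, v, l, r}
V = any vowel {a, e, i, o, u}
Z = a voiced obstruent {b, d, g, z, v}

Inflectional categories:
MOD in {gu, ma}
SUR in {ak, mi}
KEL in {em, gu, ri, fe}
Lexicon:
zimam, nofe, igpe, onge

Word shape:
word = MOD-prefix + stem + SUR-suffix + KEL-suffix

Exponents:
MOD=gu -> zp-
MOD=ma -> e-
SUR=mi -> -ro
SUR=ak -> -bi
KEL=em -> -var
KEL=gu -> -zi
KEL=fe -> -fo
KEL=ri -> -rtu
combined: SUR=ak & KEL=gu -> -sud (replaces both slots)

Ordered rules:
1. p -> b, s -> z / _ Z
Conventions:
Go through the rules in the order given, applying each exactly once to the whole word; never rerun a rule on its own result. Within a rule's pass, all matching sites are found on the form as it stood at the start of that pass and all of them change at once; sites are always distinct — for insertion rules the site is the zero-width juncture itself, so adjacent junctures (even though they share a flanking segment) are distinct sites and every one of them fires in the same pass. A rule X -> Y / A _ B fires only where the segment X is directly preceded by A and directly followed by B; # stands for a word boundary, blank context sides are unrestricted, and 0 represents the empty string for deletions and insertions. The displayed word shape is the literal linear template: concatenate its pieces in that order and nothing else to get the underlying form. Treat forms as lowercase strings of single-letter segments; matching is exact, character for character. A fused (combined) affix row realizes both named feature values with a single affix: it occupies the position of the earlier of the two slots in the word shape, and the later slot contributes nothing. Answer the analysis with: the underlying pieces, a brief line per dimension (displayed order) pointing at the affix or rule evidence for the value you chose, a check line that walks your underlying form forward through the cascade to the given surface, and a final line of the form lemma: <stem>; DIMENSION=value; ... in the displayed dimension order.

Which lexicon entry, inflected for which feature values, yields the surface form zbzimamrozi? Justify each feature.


underlying: zp-zimam-ro-zi
MOD=gu - signalled by the affix zp-
SUR=mi - signalled by the affix -ro
KEL=gu - signalled by the affix -zi
check: zpzimamrozi -> zbzimamrozi
lemma: zimam; MOD=gu; SUR=mi; KEL=gu


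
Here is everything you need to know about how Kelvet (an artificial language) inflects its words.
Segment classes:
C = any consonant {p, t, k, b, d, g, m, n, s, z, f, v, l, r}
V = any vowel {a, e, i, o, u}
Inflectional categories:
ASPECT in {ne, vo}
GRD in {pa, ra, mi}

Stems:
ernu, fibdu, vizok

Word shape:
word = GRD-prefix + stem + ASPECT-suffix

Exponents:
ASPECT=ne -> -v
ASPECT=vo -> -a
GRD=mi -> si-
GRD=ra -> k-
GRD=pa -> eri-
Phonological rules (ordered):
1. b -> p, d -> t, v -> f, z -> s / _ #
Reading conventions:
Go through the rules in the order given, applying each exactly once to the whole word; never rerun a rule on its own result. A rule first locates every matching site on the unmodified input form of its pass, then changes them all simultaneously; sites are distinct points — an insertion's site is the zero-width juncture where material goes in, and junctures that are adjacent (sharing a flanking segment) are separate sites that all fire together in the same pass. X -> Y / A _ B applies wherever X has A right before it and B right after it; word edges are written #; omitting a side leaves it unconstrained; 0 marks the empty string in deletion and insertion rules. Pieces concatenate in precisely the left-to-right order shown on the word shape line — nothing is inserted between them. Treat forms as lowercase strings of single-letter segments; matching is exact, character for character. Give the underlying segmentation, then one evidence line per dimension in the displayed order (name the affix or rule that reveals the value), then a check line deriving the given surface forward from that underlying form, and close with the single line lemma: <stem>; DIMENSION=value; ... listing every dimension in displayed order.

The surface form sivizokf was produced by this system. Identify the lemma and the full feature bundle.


underlying: si-vizok-v
ASPECT=ne - signalled by the affix -v
GRD=mi - signalled by the affix si-
check: sivizokv -> sivizokf
lemma: vizok; ASPECT=ne; GRD=mi


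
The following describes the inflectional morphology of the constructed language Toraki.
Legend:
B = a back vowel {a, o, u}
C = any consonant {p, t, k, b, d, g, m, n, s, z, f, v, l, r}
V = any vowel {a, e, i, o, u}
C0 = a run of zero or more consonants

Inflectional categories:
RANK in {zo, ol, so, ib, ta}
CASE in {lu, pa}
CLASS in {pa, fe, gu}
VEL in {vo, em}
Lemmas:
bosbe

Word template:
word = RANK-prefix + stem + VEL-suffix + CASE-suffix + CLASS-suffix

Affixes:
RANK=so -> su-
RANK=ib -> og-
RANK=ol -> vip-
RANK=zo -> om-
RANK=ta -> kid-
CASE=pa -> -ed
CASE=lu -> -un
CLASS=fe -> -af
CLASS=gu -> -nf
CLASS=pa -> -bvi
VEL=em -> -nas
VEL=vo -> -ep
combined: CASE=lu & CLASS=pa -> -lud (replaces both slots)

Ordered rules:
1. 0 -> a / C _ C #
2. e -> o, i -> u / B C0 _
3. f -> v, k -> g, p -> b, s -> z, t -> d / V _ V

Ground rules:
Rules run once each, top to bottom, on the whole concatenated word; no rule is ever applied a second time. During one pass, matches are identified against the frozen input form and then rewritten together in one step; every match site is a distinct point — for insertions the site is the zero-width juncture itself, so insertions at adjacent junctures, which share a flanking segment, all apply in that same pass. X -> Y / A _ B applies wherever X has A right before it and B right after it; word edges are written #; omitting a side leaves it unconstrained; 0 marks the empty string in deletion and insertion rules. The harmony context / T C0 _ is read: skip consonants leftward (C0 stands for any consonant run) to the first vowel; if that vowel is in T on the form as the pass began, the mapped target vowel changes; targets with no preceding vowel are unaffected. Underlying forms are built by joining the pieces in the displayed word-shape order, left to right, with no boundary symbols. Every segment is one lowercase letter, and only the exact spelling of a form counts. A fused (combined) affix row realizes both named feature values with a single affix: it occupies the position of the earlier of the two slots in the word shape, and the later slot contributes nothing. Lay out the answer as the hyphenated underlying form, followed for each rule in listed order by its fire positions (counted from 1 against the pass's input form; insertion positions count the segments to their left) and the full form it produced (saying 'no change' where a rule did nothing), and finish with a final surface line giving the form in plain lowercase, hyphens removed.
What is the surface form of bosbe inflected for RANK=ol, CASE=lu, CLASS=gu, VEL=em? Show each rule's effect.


underlying: vip-bosbe-nas-un-nf
1. 0 -> a / C _ C #: inserts after position(s) 14: vipbosbenasunnaf
2. e -> o, i -> u / B C0 _: fires at position(s) 8: vipbosbonasunnaf
3. f -> v, k -> g, p -> b, s -> z, t -> d / V _ V: fires at position(s) 11: vipbosbonazunnaf
surface: vipbosbonazunnaf


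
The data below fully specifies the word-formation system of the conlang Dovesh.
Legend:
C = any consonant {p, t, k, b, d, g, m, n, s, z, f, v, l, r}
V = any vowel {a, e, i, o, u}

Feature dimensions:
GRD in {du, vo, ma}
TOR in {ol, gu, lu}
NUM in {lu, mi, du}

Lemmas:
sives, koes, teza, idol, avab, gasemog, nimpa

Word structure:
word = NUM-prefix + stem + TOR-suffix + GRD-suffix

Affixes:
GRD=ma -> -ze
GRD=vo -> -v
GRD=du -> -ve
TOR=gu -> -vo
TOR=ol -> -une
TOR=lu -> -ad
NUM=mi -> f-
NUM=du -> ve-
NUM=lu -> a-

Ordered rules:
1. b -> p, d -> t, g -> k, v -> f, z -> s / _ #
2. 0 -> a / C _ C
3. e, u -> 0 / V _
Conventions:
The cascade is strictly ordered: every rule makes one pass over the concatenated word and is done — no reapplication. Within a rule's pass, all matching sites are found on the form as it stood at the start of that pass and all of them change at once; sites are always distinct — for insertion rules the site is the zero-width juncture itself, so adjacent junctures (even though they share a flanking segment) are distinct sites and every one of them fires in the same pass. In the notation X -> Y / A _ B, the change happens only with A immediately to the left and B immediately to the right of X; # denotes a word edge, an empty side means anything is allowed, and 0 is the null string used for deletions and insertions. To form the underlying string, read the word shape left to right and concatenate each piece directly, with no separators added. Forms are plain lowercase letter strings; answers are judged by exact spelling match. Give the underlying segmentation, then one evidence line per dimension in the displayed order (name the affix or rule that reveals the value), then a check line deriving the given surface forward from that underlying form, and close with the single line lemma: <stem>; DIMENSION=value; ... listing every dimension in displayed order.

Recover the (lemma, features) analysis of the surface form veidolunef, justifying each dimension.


underlying: ve-idol-une-v
GRD=vo - signalled by the affix -v
TOR=ol - signalled by the affix -une
NUM=du - signalled by the affix ve-
check: veidolunev -> veidolunef -> veidolunef -> veidolunef
lemma: idol; GRD=vo; TOR=ol; NUM=du


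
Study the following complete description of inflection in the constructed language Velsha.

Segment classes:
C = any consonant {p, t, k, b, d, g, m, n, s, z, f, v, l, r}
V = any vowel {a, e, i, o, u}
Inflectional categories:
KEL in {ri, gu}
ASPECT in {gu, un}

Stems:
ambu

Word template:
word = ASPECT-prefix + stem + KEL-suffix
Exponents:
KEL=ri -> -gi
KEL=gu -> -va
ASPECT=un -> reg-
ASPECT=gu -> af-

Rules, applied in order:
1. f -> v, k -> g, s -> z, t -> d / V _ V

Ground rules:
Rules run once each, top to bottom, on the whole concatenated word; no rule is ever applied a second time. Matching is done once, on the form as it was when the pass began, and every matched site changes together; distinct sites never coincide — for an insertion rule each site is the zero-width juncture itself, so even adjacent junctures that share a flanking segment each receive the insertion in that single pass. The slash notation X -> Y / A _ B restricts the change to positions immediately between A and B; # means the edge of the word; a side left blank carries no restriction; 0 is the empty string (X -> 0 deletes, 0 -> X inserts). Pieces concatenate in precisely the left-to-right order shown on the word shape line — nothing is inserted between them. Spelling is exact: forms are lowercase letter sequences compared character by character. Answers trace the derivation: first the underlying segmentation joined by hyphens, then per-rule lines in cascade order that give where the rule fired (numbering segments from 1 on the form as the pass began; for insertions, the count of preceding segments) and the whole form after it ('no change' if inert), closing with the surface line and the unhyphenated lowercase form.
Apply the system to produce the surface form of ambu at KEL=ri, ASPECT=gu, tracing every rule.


underlying: af-ambu-gi
1. f -> v, k -> g, s -> z, t -> d / V _ V: fires at position(s) 2: avambugi
surface: avambugi


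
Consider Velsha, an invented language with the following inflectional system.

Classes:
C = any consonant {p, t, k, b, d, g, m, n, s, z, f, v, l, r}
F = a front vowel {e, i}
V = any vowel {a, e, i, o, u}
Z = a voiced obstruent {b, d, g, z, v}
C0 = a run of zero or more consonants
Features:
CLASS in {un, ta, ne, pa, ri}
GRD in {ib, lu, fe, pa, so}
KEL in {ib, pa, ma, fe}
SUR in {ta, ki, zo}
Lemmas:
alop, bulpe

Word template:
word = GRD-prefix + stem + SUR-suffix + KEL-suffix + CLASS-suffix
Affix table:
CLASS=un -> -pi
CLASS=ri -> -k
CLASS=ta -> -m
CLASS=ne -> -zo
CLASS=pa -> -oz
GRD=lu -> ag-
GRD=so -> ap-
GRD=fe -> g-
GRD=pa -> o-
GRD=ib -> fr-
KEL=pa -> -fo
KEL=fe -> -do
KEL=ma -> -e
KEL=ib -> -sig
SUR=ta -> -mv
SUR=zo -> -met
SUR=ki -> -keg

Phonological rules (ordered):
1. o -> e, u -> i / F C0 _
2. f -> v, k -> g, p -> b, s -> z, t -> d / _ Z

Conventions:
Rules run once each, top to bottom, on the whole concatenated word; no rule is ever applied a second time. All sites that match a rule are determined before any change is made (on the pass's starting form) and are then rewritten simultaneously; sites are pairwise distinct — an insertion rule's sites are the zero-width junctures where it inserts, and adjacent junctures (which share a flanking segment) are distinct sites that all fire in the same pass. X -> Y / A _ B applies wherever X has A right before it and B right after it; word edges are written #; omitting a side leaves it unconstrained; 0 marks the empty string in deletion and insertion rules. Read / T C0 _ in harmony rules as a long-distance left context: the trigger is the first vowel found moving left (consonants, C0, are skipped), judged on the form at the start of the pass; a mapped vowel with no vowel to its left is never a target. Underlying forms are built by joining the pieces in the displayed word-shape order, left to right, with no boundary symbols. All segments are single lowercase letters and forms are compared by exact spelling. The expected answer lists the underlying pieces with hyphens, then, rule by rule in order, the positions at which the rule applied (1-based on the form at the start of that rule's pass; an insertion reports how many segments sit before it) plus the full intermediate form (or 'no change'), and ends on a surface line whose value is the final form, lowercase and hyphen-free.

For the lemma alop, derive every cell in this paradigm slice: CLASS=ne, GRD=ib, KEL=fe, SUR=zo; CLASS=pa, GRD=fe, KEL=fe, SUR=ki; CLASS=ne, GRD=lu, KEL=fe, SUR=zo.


cell CLASS=ne, GRD=ib, KEL=fe, SUR=zo:
underlying: fr-alop-met-do-zo
1. o -> e, u -> i / F C0 _: fires at position(s) 11: fralopmetdezo
2. f -> v, k -> g, p -> b, s -> z, t -> d / _ Z: fires at position(s) 9: fralopmeddezo
surface: fralopmeddezo

cell CLASS=pa, GRD=fe, KEL=fe, SUR=ki:
underlying: g-alop-keg-do-oz
1. o -> e, u -> i / F C0 _: fires at position(s) 10: galopkegdeoz
2. f -> v, k -> g, p -> b, s -> z, t -> d / _ Z: no change
surface: galopkegdeoz

cell CLASS=ne, GRD=lu, KEL=fe, SUR=zo:
underlying: ag-alop-met-do-zo
1. o -> e, u -> i / F C0 _: fires at position(s) 11: agalopmetdezo
2. f -> v, k -> g, p -> b, s -> z, t -> d / _ Z: fires at position(s) 9: agalopmeddezo
surface: agalopmeddezo


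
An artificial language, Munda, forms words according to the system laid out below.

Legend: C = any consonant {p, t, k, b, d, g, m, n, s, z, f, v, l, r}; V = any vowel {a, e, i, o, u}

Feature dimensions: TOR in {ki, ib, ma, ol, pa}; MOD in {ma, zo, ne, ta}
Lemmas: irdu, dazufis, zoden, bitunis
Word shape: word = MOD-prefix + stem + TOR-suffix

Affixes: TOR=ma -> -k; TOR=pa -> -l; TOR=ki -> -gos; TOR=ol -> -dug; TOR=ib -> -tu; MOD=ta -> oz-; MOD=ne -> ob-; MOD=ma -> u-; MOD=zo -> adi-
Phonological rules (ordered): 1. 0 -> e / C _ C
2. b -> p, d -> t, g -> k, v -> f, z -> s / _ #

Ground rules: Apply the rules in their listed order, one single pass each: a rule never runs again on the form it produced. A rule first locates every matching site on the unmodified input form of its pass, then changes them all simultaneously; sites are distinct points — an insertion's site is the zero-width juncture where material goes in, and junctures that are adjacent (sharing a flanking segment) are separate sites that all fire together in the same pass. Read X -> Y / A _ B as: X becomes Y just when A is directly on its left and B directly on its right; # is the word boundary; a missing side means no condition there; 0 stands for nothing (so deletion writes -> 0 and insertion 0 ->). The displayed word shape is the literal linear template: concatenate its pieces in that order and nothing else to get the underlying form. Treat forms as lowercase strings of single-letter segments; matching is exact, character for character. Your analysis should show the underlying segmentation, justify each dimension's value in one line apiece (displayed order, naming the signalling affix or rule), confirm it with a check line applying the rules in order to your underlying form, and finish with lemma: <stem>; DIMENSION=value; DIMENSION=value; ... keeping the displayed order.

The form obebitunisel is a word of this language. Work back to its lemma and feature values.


underlying: ob-bitunis-l
TOR=pa - signalled by the affix -l
MOD=ne - signalled by the affix ob-
check: obbitunisl -> obebitunisel -> obebitunisel
lemma: bitunis; TOR=pa; MOD=ne


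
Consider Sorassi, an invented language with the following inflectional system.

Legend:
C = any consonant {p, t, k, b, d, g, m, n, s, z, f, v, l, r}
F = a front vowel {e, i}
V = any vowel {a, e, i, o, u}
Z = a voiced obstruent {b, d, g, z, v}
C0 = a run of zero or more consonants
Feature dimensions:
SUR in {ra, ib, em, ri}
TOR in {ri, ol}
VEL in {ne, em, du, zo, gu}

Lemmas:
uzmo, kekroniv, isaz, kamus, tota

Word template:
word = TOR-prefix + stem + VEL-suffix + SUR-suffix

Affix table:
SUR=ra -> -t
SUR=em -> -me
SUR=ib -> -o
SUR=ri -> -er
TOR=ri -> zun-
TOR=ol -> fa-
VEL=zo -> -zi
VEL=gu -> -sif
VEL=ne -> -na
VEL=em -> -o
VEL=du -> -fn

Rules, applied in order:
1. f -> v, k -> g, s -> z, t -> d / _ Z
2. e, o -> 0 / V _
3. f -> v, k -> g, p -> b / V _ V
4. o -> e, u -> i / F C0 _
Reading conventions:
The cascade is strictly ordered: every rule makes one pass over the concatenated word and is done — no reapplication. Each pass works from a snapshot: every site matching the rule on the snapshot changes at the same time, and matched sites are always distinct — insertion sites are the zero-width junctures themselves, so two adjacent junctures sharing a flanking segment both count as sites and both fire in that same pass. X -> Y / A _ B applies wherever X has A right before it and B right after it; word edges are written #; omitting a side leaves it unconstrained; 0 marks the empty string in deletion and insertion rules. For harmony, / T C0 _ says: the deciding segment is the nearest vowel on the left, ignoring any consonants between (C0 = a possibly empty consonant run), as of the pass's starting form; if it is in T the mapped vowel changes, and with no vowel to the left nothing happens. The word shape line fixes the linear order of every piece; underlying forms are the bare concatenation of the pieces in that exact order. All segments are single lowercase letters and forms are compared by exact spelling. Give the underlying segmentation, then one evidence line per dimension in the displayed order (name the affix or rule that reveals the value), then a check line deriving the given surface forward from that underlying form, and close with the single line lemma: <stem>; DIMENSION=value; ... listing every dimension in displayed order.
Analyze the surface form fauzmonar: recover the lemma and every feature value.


underlying: fa-uzmo-na-er
SUR=ri - signalled by the affix -er
TOR=ol - signalled by the affix fa-
VEL=ne - signalled by the affix -na
check: fauzmonaer -> fauzmonaer -> fauzmonar -> fauzmonar -> fauzmonar
lemma: uzmo; SUR=ri; TOR=ol; VEL=ne


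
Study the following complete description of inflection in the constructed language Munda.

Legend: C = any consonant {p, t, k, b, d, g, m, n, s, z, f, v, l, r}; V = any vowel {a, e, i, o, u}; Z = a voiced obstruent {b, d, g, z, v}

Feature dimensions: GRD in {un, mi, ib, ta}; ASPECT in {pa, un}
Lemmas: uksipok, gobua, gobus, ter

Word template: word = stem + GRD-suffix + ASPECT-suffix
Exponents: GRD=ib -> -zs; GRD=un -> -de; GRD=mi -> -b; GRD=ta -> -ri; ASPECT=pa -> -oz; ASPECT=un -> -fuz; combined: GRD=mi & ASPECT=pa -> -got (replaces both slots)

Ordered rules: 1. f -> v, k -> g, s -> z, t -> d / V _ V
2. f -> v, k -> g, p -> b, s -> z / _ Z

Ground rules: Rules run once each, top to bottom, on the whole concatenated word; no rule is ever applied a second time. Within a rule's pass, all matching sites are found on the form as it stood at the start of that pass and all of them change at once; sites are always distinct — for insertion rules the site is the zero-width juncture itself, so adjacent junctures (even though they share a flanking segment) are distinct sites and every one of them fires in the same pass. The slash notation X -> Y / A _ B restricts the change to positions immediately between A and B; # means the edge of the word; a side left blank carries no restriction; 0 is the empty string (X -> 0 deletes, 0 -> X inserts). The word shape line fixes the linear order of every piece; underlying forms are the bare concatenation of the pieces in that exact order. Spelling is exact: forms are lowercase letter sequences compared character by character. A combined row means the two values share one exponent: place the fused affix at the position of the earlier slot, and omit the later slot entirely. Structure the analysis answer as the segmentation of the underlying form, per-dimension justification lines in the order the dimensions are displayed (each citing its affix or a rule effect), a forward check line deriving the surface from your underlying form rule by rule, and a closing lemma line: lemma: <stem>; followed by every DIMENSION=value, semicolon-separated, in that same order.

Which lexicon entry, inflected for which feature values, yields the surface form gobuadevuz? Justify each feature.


underlying: gobua-de-fuz
GRD=un - signalled by the affix -de
ASPECT=un - signalled by the affix -fuz
check: gobuadefuz -> gobuadevuz -> gobuadevuz
lemma: gobua; GRD=un; ASPECT=un


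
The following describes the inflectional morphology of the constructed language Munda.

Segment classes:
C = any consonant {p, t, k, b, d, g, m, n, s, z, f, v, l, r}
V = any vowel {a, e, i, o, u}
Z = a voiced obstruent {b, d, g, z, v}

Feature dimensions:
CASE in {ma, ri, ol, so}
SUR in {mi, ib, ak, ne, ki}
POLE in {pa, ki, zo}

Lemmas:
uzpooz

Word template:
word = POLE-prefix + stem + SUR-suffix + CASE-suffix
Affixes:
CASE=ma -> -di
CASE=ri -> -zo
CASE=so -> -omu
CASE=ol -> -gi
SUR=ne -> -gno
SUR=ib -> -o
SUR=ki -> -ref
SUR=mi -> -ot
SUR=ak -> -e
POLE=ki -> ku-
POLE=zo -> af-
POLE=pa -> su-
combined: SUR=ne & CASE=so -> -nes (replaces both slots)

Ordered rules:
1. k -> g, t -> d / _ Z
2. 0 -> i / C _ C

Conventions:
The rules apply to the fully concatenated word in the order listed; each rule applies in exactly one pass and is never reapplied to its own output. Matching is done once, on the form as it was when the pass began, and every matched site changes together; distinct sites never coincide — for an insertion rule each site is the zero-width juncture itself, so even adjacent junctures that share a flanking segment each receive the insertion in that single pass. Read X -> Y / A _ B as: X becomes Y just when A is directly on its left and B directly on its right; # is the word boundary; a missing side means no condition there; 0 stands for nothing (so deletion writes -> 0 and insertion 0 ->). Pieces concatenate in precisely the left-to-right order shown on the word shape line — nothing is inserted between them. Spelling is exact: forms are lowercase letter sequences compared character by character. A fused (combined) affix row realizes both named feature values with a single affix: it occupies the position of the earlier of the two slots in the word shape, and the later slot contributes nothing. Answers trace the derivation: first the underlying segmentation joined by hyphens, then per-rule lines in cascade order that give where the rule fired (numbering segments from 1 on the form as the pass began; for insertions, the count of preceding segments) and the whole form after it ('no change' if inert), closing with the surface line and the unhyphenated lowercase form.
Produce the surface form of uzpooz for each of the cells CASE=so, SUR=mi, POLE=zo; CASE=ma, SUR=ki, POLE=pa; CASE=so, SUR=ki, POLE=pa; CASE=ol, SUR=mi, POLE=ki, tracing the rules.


cell CASE=so, SUR=mi, POLE=zo:
underlying: af-uzpooz-ot-omu
1. k -> g, t -> d / _ Z: no change
2. 0 -> i / C _ C: inserts after position(s) 4: afuzipoozotomu
surface: afuzipoozotomu

cell CASE=ma, SUR=ki, POLE=pa:
underlying: su-uzpooz-ref-di
1. k -> g, t -> d / _ Z: no change
2. 0 -> i / C _ C: inserts after position(s) 4, 8, 11: suuzipoozirefidi
surface: suuzipoozirefidi

cell CASE=so, SUR=ki, POLE=pa:
underlying: su-uzpooz-ref-omu
1. k -> g, t -> d / _ Z: no change
2. 0 -> i / C _ C: inserts after position(s) 4, 8: suuzipoozirefomu
surface: suuzipoozirefomu

cell CASE=ol, SUR=mi, POLE=ki:
underlying: ku-uzpooz-ot-gi
1. k -> g, t -> d / _ Z: fires at position(s) 10: kuuzpoozodgi
2. 0 -> i / C _ C: inserts after position(s) 4, 10: kuuzipoozodigi
surface: kuuzipoozodigi


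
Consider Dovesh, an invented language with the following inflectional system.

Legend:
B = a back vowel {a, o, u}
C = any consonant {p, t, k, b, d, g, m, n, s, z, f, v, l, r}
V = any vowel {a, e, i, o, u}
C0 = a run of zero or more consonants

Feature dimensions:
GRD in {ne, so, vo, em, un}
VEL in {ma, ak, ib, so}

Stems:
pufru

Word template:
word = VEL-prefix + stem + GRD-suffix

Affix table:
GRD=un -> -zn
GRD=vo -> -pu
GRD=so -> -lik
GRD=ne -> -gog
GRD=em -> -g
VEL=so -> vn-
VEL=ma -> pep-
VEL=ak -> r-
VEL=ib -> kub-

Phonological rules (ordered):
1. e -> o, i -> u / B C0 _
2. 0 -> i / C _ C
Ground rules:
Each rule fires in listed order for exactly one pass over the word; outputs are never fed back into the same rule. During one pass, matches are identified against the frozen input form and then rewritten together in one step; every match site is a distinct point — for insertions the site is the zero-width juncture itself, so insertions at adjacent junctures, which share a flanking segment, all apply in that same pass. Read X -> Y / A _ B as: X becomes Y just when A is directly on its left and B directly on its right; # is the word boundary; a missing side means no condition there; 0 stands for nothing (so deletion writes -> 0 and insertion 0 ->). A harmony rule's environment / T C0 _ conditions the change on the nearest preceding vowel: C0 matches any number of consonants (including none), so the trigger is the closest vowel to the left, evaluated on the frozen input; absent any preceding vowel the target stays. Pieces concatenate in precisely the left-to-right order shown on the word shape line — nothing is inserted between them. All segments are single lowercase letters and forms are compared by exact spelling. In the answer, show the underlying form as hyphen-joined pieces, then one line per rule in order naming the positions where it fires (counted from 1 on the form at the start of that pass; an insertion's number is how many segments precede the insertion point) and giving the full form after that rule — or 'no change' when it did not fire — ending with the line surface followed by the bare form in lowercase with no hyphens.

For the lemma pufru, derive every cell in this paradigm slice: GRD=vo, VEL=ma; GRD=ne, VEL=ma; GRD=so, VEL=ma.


cell GRD=vo, VEL=ma:
underlying: pep-pufru-pu
1. e -> o, i -> u / B C0 _: no change
2. 0 -> i / C _ C: inserts after position(s) 3, 6: pepipufirupu
surface: pepipufirupu

cell GRD=ne, VEL=ma:
underlying: pep-pufru-gog
1. e -> o, i -> u / B C0 _: no change
2. 0 -> i / C _ C: inserts after position(s) 3, 6: pepipufirugog
surface: pepipufirugog

cell GRD=so, VEL=ma:
underlying: pep-pufru-lik
1. e -> o, i -> u / B C0 _: fires at position(s) 10: peppufruluk
2. 0 -> i / C _ C: inserts after position(s) 3, 6: pepipufiruluk
surface: pepipufiruluk


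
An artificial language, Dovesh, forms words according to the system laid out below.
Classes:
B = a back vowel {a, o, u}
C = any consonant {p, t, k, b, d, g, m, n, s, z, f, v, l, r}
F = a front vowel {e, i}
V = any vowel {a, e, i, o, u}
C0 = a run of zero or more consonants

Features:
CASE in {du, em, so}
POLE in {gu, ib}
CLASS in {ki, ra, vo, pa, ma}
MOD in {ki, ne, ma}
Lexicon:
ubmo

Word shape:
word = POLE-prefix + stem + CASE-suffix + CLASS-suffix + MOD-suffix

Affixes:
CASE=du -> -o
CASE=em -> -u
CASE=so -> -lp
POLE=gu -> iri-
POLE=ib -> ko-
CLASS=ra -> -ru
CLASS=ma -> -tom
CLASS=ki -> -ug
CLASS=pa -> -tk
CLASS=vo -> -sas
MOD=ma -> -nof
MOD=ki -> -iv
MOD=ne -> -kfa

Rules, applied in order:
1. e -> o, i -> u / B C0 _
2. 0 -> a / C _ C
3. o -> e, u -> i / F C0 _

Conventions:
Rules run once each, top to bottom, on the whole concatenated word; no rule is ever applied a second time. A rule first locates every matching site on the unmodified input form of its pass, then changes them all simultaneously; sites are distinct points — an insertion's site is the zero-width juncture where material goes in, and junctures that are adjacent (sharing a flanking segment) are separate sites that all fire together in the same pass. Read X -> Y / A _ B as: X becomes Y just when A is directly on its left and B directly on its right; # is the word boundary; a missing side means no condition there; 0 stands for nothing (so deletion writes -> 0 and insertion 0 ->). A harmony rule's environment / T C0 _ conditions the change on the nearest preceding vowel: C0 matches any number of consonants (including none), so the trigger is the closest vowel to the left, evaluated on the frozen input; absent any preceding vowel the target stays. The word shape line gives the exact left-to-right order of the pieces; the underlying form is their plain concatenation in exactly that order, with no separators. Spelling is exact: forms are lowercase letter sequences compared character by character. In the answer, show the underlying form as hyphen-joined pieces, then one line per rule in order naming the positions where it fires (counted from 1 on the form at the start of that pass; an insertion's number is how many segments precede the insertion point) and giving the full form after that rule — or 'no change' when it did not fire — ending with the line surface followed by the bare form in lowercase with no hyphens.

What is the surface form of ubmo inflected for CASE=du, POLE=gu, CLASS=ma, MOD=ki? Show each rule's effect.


underlying: iri-ubmo-o-tom-iv
1. e -> o, i -> u / B C0 _: fires at position(s) 12: iriubmootomuv
2. 0 -> a / C _ C: inserts after position(s) 5: iriubamootomuv
3. o -> e, u -> i / F C0 _: fires at position(s) 4: iriibamootomuv
surface: iriibamootomuv


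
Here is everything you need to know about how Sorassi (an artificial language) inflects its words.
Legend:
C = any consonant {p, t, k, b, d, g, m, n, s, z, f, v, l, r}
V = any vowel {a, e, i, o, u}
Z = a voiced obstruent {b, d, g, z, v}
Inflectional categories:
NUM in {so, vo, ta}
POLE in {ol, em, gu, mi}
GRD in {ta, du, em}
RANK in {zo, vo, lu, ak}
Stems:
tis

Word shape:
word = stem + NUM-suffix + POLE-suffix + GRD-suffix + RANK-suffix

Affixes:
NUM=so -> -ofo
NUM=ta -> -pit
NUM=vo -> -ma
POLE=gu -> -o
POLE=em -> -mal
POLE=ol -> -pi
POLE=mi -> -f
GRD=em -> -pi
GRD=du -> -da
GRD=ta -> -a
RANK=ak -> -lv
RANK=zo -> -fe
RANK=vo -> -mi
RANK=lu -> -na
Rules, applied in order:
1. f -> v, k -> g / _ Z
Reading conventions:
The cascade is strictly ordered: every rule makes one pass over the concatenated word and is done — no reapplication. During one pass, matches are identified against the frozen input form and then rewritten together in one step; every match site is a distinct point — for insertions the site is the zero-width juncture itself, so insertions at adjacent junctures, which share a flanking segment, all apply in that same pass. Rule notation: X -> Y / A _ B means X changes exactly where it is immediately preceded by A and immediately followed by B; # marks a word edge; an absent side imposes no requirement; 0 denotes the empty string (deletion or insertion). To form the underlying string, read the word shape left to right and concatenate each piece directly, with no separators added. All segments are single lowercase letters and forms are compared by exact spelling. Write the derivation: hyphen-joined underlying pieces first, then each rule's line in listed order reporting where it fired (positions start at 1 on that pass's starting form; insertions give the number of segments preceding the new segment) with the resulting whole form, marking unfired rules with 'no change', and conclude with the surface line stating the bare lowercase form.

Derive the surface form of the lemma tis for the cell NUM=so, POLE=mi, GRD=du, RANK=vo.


underlying: tis-ofo-f-da-mi
1. f -> v, k -> g / _ Z: fires at position(s) 7: tisofovdami
surface: tisofovdami


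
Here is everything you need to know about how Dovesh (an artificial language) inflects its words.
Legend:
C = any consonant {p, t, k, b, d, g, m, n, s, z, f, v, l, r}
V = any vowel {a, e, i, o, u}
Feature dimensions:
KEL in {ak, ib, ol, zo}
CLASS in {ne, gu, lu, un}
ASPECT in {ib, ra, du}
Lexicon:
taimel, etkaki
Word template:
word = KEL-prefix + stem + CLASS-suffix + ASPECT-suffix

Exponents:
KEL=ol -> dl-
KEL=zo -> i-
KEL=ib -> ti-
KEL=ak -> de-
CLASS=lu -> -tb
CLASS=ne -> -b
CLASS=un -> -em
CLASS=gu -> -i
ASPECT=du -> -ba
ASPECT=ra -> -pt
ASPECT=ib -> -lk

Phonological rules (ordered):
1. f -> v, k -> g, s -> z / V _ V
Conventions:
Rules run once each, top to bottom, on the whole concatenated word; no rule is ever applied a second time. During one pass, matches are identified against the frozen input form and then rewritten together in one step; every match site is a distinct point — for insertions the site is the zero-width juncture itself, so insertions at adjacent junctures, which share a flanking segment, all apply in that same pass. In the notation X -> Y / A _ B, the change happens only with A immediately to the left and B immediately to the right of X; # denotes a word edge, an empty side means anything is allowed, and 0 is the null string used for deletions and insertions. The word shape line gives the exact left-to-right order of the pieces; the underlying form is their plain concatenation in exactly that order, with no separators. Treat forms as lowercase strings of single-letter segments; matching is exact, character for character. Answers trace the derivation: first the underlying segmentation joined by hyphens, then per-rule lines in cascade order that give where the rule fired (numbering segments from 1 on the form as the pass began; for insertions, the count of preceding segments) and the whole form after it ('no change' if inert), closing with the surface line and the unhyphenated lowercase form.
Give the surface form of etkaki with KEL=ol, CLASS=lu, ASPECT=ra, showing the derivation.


underlying: dl-etkaki-tb-pt
1. f -> v, k -> g, s -> z / V _ V: fires at position(s) 7: dletkagitbpt
surface: dletkagitbpt


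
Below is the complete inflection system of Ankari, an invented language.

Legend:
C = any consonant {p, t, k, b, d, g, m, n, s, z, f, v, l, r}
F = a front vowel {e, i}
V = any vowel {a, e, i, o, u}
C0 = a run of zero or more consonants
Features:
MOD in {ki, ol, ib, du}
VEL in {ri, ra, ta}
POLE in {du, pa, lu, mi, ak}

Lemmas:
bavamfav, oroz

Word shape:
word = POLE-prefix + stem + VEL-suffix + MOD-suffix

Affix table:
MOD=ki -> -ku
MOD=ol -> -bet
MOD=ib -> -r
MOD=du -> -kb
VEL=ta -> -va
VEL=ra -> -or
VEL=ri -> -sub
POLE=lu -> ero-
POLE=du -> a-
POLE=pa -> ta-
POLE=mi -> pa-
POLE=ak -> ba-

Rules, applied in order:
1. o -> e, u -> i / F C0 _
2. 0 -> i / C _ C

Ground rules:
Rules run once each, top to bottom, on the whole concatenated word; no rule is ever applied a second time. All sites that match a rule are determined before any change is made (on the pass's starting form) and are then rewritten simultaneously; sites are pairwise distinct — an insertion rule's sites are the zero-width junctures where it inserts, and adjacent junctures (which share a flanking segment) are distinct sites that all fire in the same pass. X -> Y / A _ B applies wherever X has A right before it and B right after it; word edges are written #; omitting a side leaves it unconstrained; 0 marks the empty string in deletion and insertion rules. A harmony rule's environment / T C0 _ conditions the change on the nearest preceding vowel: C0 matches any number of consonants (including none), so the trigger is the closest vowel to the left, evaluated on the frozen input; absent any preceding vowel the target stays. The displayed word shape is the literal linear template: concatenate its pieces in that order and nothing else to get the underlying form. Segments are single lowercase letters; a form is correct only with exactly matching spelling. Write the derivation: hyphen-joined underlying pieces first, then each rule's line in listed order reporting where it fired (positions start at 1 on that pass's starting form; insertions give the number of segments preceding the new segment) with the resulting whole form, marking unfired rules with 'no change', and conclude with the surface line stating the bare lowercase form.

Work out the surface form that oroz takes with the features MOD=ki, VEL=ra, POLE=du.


underlying: a-oroz-or-ku
1. o -> e, u -> i / F C0 _: no change
2. 0 -> i / C _ C: inserts after position(s) 7: aorozoriku
surface: aorozoriku


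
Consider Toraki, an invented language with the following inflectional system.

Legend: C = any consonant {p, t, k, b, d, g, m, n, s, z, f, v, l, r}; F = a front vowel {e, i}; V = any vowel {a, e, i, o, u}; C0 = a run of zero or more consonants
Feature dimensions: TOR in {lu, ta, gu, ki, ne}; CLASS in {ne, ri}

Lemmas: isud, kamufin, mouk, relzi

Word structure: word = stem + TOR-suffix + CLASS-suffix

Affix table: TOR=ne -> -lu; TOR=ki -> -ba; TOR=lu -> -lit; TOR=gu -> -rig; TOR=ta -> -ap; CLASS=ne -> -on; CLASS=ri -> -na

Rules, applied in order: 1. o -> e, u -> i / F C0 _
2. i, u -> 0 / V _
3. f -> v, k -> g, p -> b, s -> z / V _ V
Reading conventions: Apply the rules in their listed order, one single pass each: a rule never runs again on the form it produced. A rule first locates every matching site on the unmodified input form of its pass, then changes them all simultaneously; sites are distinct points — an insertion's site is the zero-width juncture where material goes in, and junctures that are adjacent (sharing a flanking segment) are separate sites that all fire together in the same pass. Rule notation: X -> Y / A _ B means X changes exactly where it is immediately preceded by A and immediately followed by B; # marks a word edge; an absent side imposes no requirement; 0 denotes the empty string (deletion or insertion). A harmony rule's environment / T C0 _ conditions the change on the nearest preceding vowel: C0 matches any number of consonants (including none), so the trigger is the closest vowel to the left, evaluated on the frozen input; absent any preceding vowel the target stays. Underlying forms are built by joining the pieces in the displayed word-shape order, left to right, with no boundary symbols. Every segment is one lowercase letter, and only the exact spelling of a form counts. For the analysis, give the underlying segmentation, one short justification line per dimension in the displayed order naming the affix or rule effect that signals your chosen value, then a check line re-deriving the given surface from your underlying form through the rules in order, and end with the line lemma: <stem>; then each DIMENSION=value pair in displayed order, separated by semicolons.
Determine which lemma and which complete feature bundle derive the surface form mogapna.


underlying: mouk-ap-na
TOR=ta - signalled by the affix -ap
CLASS=ri - signalled by the affix -na
check: moukapna -> moukapna -> mokapna -> mogapna
lemma: mouk; TOR=ta; CLASS=ri
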